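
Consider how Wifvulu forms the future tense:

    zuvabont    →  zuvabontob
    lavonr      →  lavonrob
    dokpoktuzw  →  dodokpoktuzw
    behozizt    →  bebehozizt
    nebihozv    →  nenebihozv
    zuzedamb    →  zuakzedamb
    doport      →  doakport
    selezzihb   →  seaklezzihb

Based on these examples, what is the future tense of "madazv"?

mamadazv

zuvabont and behozizt both end in -t yet inflect differently (zuvabontob, bebehozizt), so the final letter is not what conditions the rule; the second-to-last letter is.
"madazv" has second-to-last letter 'z'. The stems whose second-to-last letter is 'z' (dokpoktuzw → dodokpoktuzw, behozizt → bebehozizt, nebihozv → nenebihozv) repeat the first consonant+vowel as a prefix.
The other patterns: stems whose second-to-last letter is 'n' add -ob; stems whose second-to-last letter is 'h', 'm' or 'r' insert -ak- after the first vowel.
So madazv → mamadazv.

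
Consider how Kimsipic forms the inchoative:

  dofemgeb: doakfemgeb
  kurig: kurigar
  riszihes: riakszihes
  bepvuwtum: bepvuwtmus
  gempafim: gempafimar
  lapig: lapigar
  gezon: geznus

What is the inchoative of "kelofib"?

kelofibar

gempafim and bepvuwtum both end in -m yet inflect differently (gempafimar, bepvuwtmus), so the final letter is not what conditions the rule; the last vowel is.
"kelofib" has last vowel 'i'. The stems whose last vowel is 'i' (gempafim → gempafimar, kurig → kurigar, lapig → lapigar) add -ar.
So kelofib → kelofibar.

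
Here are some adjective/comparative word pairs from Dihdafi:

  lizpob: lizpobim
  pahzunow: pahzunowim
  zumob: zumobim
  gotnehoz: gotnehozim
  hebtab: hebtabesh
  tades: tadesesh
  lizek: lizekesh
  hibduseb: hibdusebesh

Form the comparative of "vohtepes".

lizpob and hebtab both end in -b yet inflect differently (lizpobim, hebtabesh), so the final letter is not what conditions the rule; the last vowel is.
"vohtepes" has last vowel 'e'. The stems whose last vowel is 'e' (tades → tadesesh, lizek → lizekesh, hibduseb → hibdusebesh) add -esh.
The other pattern: stems whose last vowel is 'o' add -im.
So vohtepes → vohtepesesh.

vohtepesesh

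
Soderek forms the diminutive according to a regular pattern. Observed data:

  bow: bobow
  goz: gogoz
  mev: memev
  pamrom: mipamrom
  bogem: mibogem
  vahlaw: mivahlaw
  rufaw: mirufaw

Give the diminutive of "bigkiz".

mibigkiz

bow and vahlaw both end in -w yet inflect differently (bobow, mivahlaw), so the final letter is not what conditions the rule; the number of vowels is.
"bigkiz" has 2 vowels. The stems with 2 vowels (pamrom → mipamrom, bogem → mibogem, vahlaw → mivahlaw) add the prefix mi-.
So bigkiz → mibigkiz.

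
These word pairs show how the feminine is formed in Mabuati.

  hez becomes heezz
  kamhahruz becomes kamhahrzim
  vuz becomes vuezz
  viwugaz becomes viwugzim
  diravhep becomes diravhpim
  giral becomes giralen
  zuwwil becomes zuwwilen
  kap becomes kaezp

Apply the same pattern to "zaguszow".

kap and diravhep both end in -p yet inflect differently (kaezp, diravhpim), so the final letter is not what conditions the rule; the number of vowels is.
"zaguszow" has 3 vowels. The stems with 3 vowels (diravhep → diravhpim, kamhahruz → kamhahrzim, viwugaz → viwugzim) delete the last vowel and add -im.
The other patterns: stems with 1 vowel insert -ez- after the first vowel; stems with 2 vowels add -en.
So zaguszow → zaguszwim.

zaguszwim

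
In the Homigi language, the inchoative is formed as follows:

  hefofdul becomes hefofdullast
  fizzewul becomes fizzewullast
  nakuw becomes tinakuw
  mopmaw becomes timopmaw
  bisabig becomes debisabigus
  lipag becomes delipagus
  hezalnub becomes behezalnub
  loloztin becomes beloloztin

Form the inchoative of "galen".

begalen

"galen" ends in -n. The one such stem in the data (loloztin → beloloztin) adds the prefix be-, so the same rule applies.
So galen → begalen.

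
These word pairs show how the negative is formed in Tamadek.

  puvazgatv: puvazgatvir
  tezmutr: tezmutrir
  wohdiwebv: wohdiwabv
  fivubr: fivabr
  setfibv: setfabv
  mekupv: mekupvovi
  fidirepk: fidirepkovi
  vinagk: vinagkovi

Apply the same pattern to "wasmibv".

puvazgatv and wohdiwebv both end in -v yet inflect differently (puvazgatvir, wohdiwabv), so the final letter is not what conditions the rule; the second-to-last letter is.
"wasmibv" has second-to-last letter 'b'. The stems whose second-to-last letter is 'b' (wohdiwebv → wohdiwabv, fivubr → fivabr, setfibv → setfabv) change the last vowel to 'a'.
So wasmibv → wasmabv.

wasmabv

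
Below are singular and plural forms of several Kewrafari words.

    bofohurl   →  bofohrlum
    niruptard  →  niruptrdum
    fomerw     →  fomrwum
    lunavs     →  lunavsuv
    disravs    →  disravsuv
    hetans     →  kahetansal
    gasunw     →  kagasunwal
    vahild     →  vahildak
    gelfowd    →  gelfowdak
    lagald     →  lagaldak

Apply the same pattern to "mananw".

lunavs and hetans both end in -s yet inflect differently (lunavsuv, kahetansal), so the final letter is not what conditions the rule; the second-to-last letter is.
"mananw" has second-to-last letter 'n'. The stems whose second-to-last letter is 'n' (hetans → kahetansal, gasunw → kagasunwal) add ka- … -al around the stem.
The other patterns: stems whose second-to-last letter is 'r' delete the last vowel and add -um; stems whose second-to-last letter is 'v' add -uv; stems whose second-to-last letter is 'l' or 'w' add -ak.
So mananw → kamananwal.

kamananwal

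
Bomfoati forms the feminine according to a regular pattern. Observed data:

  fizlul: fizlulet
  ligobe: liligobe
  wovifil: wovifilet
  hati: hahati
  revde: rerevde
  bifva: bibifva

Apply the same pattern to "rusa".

hati and wovifil both have last vowel 'i' yet inflect differently (hahati, wovifilet), so the last vowel is not what conditions the rule; whether the stem ends in a vowel or a consonant is.
"rusa" ends in a vowel. The stems ending in a vowel (bifva → bibifva, revde → rerevde, hati → hahati) repeat the first consonant+vowel as a prefix.
The other pattern: stems ending in a consonant add -et.
So rusa → rurusa.

rurusa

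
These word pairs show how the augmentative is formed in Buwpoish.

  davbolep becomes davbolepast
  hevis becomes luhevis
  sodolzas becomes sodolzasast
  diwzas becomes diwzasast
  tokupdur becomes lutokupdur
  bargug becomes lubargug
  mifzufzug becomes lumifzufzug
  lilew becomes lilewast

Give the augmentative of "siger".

sigerast

"siger" has last vowel 'e'. The stems whose last vowel is 'e' (davbolep → davbolepast, lilew → lilewast) add -ast.
So siger → sigerast.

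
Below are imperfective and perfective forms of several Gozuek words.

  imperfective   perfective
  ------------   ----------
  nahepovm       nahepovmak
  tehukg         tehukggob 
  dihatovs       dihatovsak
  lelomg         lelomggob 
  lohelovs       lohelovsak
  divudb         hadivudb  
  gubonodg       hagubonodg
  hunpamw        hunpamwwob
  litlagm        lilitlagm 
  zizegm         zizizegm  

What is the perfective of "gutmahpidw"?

hagutmahpidw

"gutmahpidw" has second-to-last letter 'd'. The stems whose second-to-last letter is 'd' (gubonodg → hagubonodg, divudb → hadivudb) add the prefix ha-.
The other patterns: stems whose second-to-last letter is 'v' add -ak; stems whose second-to-last letter is 'g' repeat the first consonant+vowel as a prefix; stems whose second-to-last letter is 'k' or 'm' double the final consonant and add -ob.
So gutmahpidw → hagutmahpidw.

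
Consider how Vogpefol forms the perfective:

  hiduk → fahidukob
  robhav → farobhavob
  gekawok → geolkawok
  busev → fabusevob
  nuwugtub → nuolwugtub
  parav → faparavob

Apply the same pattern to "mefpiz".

gekawok and hiduk both end in -k yet inflect differently (geolkawok, fahidukob), so the final letter is not what conditions the rule; the number of vowels is.
"mefpiz" has 2 vowels. The stems with 2 vowels (busev → fabusevob, robhav → farobhavob, hiduk → fahidukob) add fa- … -ob around the stem.
The other pattern: stems with 3 vowels insert -ol- after the first vowel.
So mefpiz → famefpizob.

famefpizob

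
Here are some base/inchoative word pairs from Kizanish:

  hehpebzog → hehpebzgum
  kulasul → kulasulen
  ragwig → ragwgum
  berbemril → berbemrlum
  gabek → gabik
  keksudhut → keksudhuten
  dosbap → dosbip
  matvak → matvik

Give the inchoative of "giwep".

giwip

berbemril and kulasul both end in -l yet inflect differently (berbemrlum, kulasulen), so the final letter is not what conditions the rule; the last vowel is.
"giwep" has last vowel 'e'. The one such stem in the data (gabek → gabik) changes the last vowel to 'i' (as do dosbap, matvak), so the same rule applies.
So giwep → giwip.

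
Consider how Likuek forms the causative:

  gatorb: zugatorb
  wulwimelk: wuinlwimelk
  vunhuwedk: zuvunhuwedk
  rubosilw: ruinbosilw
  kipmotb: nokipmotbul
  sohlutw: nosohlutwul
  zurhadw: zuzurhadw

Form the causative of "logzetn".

nologzetnul

"logzetn" has second-to-last letter 't'. The stems whose second-to-last letter is 't' (kipmotb → nokipmotbul, sohlutw → nosohlutwul) add no- … -ul around the stem.
So logzetn → nologzetnul.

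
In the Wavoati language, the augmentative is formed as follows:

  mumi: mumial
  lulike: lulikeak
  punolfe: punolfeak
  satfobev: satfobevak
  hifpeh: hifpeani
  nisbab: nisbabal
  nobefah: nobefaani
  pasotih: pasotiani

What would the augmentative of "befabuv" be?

befabuvak

lulike and hifpeh both have last vowel 'e' yet inflect differently (lulikeak, hifpeani), so the last vowel is not what conditions the rule; the final letter is.
"befabuv" ends in -v. The one such stem in the data (satfobev → satfobevak) adds -ak, so the same rule applies.
The other patterns: stems ending in -h drop the final letter and add -ani; stems ending in -b or -i add -al.
So befabuv → befabuvak.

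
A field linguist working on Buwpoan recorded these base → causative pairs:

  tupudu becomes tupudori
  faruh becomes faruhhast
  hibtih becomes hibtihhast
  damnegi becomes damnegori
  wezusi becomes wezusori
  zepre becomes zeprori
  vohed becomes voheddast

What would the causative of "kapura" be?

damnegi and hibtih both have last vowel 'i' yet inflect differently (damnegori, hibtihhast), so the last vowel is not what conditions the rule; whether the stem ends in a vowel or a consonant is.
"kapura" ends in a vowel. The stems ending in a vowel (damnegi → damnegori, wezusi → wezusori, zepre → zeprori) drop the final letter and add -ori.
The other pattern: stems ending in a consonant double the final consonant and add -ast.
So kapura → kapurori.

kapurori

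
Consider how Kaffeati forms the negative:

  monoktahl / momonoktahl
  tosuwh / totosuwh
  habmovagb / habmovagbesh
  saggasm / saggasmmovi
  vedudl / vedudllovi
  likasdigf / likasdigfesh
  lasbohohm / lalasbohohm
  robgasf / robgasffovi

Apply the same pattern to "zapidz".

likasdigf and robgasf both end in -f yet inflect differently (likasdigfesh, robgasffovi), so the final letter is not what conditions the rule; the second-to-last letter is.
"zapidz" has second-to-last letter 'd'. The one such stem in the data (vedudl → vedudllovi) doubles the final consonant and adds -ovi (as do robgasf, saggasm), so the same rule applies.
The other patterns: stems whose second-to-last letter is 'g' add -esh; stems whose second-to-last letter is 'h' or 'w' repeat the first consonant+vowel as a prefix.
So zapidz → zapidzzovi.

zapidzzovi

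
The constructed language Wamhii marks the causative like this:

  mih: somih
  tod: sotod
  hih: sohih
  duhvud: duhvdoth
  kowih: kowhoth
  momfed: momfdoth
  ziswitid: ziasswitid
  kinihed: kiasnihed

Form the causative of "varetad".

tod and duhvud both end in -d yet inflect differently (sotod, duhvdoth), so the final letter is not what conditions the rule; the number of vowels is.
"varetad" has 3 vowels. The stems with 3 vowels (ziswitid → ziasswitid, kinihed → kiasnihed) insert -as- after the first vowel.
So varetad → vaasretad.

vaasretad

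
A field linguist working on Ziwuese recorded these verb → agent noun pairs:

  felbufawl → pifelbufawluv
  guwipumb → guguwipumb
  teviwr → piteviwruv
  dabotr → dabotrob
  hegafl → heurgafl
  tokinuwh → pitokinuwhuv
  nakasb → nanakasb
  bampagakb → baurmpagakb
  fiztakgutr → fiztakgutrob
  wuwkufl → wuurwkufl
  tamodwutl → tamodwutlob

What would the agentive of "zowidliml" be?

zozowidliml

"zowidliml" has second-to-last letter 'm'. The one such stem in the data (guwipumb → guguwipumb) repeats the first consonant+vowel as a prefix (as does nakasb), so the same rule applies.
So zowidliml → zozowidliml.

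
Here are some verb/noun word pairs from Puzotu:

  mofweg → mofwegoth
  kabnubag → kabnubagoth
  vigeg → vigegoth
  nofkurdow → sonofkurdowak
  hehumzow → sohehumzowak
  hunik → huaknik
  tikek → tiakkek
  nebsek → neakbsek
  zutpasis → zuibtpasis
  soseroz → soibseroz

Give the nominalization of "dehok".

mofweg and tikek both have last vowel 'e' yet inflect differently (mofwegoth, tiakkek), so the last vowel is not what conditions the rule; the final letter is.
"dehok" ends in -k. The stems ending in -k (hunik → huaknik, tikek → tiakkek, nebsek → neakbsek) insert -ak- after the first vowel.
The other patterns: stems ending in -g add -oth; stems ending in -w add so- … -ak around the stem; stems ending in -s or -z insert -ib- after the first vowel.
So dehok → deakhok.

deakhok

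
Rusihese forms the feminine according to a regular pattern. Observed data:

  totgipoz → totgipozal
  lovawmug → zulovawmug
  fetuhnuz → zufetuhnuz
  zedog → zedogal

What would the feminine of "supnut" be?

lovawmug and zedog both end in -g yet inflect differently (zulovawmug, zedogal), so the final letter is not what conditions the rule; the last vowel is.
"supnut" has last vowel 'u'. The stems whose last vowel is 'u' (fetuhnuz → zufetuhnuz, lovawmug → zulovawmug) add the prefix zu-.
The other pattern: stems whose last vowel is 'o' add -al.
So supnut → zusupnut.

zusupnut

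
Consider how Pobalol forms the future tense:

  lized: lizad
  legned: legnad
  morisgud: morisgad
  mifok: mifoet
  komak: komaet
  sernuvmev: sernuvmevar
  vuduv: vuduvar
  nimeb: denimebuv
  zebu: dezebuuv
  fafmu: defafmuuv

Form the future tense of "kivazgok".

kivazgoet

lized and sernuvmev both have last vowel 'e' yet inflect differently (lizad, sernuvmevar), so the last vowel is not what conditions the rule; the final letter is.
"kivazgok" ends in -k. The stems ending in -k (mifok → mifoet, komak → komaet) drop the final letter and add -et.
The other patterns: stems ending in -d change the last vowel to 'a'; stems ending in -v add -ar; stems ending in -b or -u add de- … -uv around the stem.
So kivazgok → kivazgoet.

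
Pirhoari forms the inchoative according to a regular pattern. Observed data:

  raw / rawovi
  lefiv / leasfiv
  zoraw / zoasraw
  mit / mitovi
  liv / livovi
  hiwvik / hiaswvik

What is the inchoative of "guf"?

gufovi

zoraw and raw both end in -w yet inflect differently (zoasraw, rawovi), so the final letter is not what conditions the rule; the number of vowels is.
"guf" has 1 vowel. The stems with 1 vowel (raw → rawovi, mit → mitovi, liv → livovi) add -ovi.
The other pattern: stems with 2 vowels insert -as- after the first vowel.
So guf → gufovi.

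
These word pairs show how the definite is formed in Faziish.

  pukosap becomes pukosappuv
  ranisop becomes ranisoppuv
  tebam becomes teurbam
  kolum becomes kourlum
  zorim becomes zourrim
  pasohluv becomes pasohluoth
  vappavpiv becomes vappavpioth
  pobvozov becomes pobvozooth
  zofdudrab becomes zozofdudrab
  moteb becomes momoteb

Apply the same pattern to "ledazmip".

ledazmippuv

"ledazmip" ends in -p. The stems ending in -p (pukosap → pukosappuv, ranisop → ranisoppuv) double the final consonant and add -uv.
The other patterns: stems ending in -m insert -ur- after the first vowel; stems ending in -v drop the final letter and add -oth; stems ending in -b repeat the first consonant+vowel as a prefix.
So ledazmip → ledazmippuv.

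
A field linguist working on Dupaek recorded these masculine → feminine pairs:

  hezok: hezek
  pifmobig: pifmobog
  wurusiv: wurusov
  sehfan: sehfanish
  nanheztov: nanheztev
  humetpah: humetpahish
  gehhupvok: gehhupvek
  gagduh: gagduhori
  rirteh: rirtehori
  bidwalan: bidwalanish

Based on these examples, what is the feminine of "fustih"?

rirteh and humetpah both end in -h yet inflect differently (rirtehori, humetpahish), so the final letter is not what conditions the rule; the last vowel is.
"fustih" has last vowel 'i'. The stems whose last vowel is 'i' (wurusiv → wurusov, pifmobig → pifmobog) change the last vowel to 'o'.
So fustih → fustoh.

fustoh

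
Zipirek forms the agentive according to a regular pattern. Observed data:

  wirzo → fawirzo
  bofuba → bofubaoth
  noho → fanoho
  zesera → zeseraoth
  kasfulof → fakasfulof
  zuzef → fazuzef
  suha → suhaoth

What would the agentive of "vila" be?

zesera and zuzef both begin with z- yet inflect differently (zeseraoth, fazuzef), so the first letter is not what conditions the rule; the final letter is.
"vila" ends in -a. The stems ending in -a (zesera → zeseraoth, suha → suhaoth, bofuba → bofubaoth) add -oth.
So vila → vilaoth.

vilaoth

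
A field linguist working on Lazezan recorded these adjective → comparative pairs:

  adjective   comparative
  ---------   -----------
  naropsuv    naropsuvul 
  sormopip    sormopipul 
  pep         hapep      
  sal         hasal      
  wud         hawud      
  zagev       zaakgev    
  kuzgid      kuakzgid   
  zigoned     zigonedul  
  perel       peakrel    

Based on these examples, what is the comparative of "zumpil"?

wud and kuzgid both end in -d yet inflect differently (hawud, kuakzgid), so the final letter is not what conditions the rule; the number of vowels is.
"zumpil" has 2 vowels. The stems with 2 vowels (kuzgid → kuakzgid, perel → peakrel, zagev → zaakgev) insert -ak- after the first vowel.
So zumpil → zuakmpil.

zuakmpil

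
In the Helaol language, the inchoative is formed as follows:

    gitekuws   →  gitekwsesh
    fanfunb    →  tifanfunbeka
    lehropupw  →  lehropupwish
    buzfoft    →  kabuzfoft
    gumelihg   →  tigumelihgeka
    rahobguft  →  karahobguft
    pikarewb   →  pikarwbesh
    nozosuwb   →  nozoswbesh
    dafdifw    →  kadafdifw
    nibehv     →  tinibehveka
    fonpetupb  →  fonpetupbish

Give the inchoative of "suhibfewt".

fonpetupb and pikarewb both end in -b yet inflect differently (fonpetupbish, pikarwbesh), so the final letter is not what conditions the rule; the second-to-last letter is.
"suhibfewt" has second-to-last letter 'w'. The stems whose second-to-last letter is 'w' (gitekuws → gitekwsesh, pikarewb → pikarwbesh, nozosuwb → nozoswbesh) delete the last vowel and add -esh.
The other patterns: stems whose second-to-last letter is 'p' add -ish; stems whose second-to-last letter is 'f' add the prefix ka-; stems whose second-to-last letter is 'h' or 'n' add ti- … -eka around the stem.
So suhibfewt → suhibfwtesh.

suhibfwtesh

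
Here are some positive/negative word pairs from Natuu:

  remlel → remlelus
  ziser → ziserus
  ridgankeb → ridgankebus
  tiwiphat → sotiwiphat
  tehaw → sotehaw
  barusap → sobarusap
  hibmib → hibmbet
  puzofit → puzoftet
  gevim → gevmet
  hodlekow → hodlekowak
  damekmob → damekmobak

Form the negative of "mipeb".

ridgankeb and hibmib both end in -b yet inflect differently (ridgankebus, hibmbet), so the final letter is not what conditions the rule; the last vowel is.
"mipeb" has last vowel 'e'. The stems whose last vowel is 'e' (remlel → remlelus, ziser → ziserus, ridgankeb → ridgankebus) add -us.
The other patterns: stems whose last vowel is 'a' add the prefix so-; stems whose last vowel is 'i' delete the last vowel and add -et; stems whose last vowel is 'o' add -ak.
So mipeb → mipebus.

mipebus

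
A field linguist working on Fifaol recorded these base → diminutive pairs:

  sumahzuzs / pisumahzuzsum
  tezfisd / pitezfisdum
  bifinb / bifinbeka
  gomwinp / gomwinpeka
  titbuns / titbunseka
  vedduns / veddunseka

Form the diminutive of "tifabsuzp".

titbuns and sumahzuzs both end in -s yet inflect differently (titbunseka, pisumahzuzsum), so the final letter is not what conditions the rule; the second-to-last letter is.
"tifabsuzp" has second-to-last letter 'z'. The one such stem in the data (sumahzuzs → pisumahzuzsum) adds pi- … -um around the stem, so the same rule applies.
So tifabsuzp → pitifabsuzpum.

pitifabsuzpum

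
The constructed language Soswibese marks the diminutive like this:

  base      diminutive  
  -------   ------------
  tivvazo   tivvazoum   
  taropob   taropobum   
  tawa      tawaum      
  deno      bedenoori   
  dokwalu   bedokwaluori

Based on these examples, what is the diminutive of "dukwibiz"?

bedukwibizori

tivvazo and deno both end in -o yet inflect differently (tivvazoum, bedenoori), so the final letter is not what conditions the rule; the first letter is.
"dukwibiz" begins with d-. The stems beginning with d- (deno → bedenoori, dokwalu → bedokwaluori) add be- … -ori around the stem.
So dukwibiz → bedukwibizori.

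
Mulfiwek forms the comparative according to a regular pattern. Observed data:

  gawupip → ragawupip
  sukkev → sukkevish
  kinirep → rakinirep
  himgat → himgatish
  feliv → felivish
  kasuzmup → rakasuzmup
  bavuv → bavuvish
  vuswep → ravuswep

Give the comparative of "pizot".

kasuzmup and bavuv both have last vowel 'u' yet inflect differently (rakasuzmup, bavuvish), so the last vowel is not what conditions the rule; the final letter is.
"pizot" ends in -t. The one such stem in the data (himgat → himgatish) adds -ish, so the same rule applies.
The other pattern: stems ending in -p add the prefix ra-.
So pizot → pizotish.

pizotish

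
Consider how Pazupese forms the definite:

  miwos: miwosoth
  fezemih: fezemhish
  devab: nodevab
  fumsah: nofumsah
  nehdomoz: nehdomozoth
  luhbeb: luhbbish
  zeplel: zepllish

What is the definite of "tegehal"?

notegehal

devab and luhbeb both end in -b yet inflect differently (nodevab, luhbbish), so the final letter is not what conditions the rule; the last vowel is.
"tegehal" has last vowel 'a'. The stems whose last vowel is 'a' (devab → nodevab, fumsah → nofumsah) add the prefix no-.
So tegehal → notegehal.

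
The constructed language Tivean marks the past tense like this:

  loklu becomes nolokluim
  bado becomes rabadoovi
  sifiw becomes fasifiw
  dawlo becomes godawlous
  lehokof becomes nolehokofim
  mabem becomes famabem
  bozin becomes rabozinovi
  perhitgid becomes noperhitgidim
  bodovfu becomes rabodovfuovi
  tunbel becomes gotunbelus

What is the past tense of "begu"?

"begu" begins with b-. The stems beginning with b- (bozin → rabozinovi, bado → rabadoovi, bodovfu → rabodovfuovi) add ra- … -ovi around the stem.
The other patterns: stems beginning with d- or t- add go- … -us around the stem; stems beginning with m- or s- add the prefix fa-; stems beginning with l- or p- add no- … -im around the stem.
So begu → rabeguovi.

rabeguovi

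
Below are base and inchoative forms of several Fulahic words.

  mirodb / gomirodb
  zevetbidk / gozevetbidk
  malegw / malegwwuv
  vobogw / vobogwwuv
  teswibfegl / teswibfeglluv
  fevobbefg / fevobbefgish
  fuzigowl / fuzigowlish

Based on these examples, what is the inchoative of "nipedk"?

gonipedk

"nipedk" has second-to-last letter 'd'. The stems whose second-to-last letter is 'd' (mirodb → gomirodb, zevetbidk → gozevetbidk) add the prefix go-.
The other patterns: stems whose second-to-last letter is 'g' double the final consonant and add -uv; stems whose second-to-last letter is 'f' or 'w' add -ish.
So nipedk → gonipedk.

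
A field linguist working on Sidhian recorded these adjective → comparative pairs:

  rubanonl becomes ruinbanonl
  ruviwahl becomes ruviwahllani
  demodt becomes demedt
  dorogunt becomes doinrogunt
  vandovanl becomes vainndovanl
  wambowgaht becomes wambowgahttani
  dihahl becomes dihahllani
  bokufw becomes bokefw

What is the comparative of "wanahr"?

dorogunt and wambowgaht both end in -t yet inflect differently (doinrogunt, wambowgahttani), so the final letter is not what conditions the rule; the second-to-last letter is.
"wanahr" has second-to-last letter 'h'. The stems whose second-to-last letter is 'h' (wambowgaht → wambowgahttani, ruviwahl → ruviwahllani, dihahl → dihahllani) double the final consonant and add -ani.
So wanahr → wanahrrani.

wanahrrani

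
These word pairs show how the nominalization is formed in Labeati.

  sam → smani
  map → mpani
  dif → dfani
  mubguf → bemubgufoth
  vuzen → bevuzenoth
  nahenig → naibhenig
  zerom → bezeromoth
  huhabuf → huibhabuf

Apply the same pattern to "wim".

wmani

"wim" has 1 vowel. The stems with 1 vowel (map → mpani, dif → dfani, sam → smani) delete the last vowel and add -ani.
The other patterns: stems with 2 vowels add be- … -oth around the stem; stems with 3 vowels insert -ib- after the first vowel.
So wim → wmani.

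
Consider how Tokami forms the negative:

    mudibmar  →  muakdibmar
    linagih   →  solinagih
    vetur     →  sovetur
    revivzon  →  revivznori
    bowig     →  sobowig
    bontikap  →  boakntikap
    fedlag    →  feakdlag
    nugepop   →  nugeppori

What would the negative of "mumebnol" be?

vetur and mudibmar both end in -r yet inflect differently (sovetur, muakdibmar), so the final letter is not what conditions the rule; the last vowel is.
"mumebnol" has last vowel 'o'. The stems whose last vowel is 'o' (nugepop → nugeppori, revivzon → revivznori) delete the last vowel and add -ori.
The other patterns: stems whose last vowel is 'i' or 'u' add the prefix so-; stems whose last vowel is 'a' insert -ak- after the first vowel.
So mumebnol → mumebnlori.

mumebnlori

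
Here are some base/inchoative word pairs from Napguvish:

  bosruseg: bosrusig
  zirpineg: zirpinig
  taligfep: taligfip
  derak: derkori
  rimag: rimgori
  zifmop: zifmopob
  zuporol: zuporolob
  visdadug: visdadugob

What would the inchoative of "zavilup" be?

zavilupob

"zavilup" has last vowel 'u'. The one such stem in the data (visdadug → visdadugob) adds -ob, so the same rule applies.
The other patterns: stems whose last vowel is 'e' change the last vowel to 'i'; stems whose last vowel is 'a' delete the last vowel and add -ori.
So zavilup → zavilupob.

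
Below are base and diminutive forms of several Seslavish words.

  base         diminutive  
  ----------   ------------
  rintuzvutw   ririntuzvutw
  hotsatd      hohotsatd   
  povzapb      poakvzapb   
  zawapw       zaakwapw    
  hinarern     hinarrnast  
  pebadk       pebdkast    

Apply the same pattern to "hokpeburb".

hokpebrbast

rintuzvutw and zawapw both end in -w yet inflect differently (ririntuzvutw, zaakwapw), so the final letter is not what conditions the rule; the second-to-last letter is.
"hokpeburb" has second-to-last letter 'r'. The one such stem in the data (hinarern → hinarrnast) deletes the last vowel and adds -ast (as does pebadk), so the same rule applies.
So hokpeburb → hokpebrbast.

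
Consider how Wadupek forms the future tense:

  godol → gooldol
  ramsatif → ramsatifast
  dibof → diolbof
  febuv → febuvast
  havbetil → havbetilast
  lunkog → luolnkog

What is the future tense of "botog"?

booltog

"botog" has last vowel 'o'. The stems whose last vowel is 'o' (godol → gooldol, dibof → diolbof, lunkog → luolnkog) insert -ol- after the first vowel.
So botog → booltog.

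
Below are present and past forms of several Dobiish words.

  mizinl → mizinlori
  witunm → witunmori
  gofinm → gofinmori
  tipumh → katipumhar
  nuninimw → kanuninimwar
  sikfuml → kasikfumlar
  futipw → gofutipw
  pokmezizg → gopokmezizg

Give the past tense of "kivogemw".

"kivogemw" has second-to-last letter 'm'. The stems whose second-to-last letter is 'm' (tipumh → katipumhar, nuninimw → kanuninimwar, sikfuml → kasikfumlar) add ka- … -ar around the stem.
So kivogemw → kakivogemwar.

kakivogemwar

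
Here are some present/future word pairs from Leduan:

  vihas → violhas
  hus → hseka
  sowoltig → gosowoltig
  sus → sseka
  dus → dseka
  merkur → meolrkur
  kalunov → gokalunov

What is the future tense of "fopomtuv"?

gofopomtuv

hus and vihas both end in -s yet inflect differently (hseka, violhas), so the final letter is not what conditions the rule; the number of vowels is.
"fopomtuv" has 3 vowels. The stems with 3 vowels (sowoltig → gosowoltig, kalunov → gokalunov) add the prefix go-.
The other patterns: stems with 1 vowel delete the last vowel and add -eka; stems with 2 vowels insert -ol- after the first vowel.
So fopomtuv → gofopomtuv.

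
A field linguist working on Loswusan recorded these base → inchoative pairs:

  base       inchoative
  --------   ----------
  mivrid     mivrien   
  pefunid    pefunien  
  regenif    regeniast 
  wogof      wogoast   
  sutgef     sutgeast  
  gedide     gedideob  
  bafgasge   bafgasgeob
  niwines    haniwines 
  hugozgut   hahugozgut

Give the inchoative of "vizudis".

mivrid and regenif both have last vowel 'i' yet inflect differently (mivrien, regeniast), so the last vowel is not what conditions the rule; the final letter is.
"vizudis" ends in -s. The one such stem in the data (niwines → haniwines) adds the prefix ha-, so the same rule applies.
So vizudis → havizudis.

havizudis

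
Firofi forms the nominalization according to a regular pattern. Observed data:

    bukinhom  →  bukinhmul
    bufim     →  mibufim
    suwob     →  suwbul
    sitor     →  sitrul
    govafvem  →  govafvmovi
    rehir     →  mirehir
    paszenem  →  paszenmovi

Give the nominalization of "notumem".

"notumem" has last vowel 'e'. The stems whose last vowel is 'e' (govafvem → govafvmovi, paszenem → paszenmovi) delete the last vowel and add -ovi.
The other patterns: stems whose last vowel is 'o' delete the last vowel and add -ul; stems whose last vowel is 'i' add the prefix mi-.
So notumem → notummovi.

notummovi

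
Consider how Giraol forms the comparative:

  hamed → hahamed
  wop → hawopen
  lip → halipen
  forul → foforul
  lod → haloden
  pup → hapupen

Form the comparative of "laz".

halazen

lod and hamed both end in -d yet inflect differently (haloden, hahamed), so the final letter is not what conditions the rule; the number of vowels is.
"laz" has 1 vowel. The stems with 1 vowel (pup → hapupen, lip → halipen, wop → hawopen) add ha- … -en around the stem.
So laz → halazen.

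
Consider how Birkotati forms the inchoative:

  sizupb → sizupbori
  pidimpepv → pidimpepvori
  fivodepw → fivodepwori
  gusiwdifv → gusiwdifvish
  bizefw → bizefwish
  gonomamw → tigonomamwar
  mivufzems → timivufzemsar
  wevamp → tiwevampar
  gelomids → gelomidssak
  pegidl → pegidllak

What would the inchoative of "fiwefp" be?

"fiwefp" has second-to-last letter 'f'. The stems whose second-to-last letter is 'f' (gusiwdifv → gusiwdifvish, bizefw → bizefwish) add -ish.
The other patterns: stems whose second-to-last letter is 'p' add -ori; stems whose second-to-last letter is 'm' add ti- … -ar around the stem; stems whose second-to-last letter is 'd' double the final consonant and add -ak.
So fiwefp → fiwefpish.

fiwefpish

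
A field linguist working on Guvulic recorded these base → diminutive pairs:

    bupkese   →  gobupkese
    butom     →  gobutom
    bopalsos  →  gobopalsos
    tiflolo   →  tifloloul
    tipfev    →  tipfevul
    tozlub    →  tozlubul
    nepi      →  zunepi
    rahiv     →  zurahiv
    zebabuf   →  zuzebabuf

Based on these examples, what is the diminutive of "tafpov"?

tipfev and rahiv both end in -v yet inflect differently (tipfevul, zurahiv), so the final letter is not what conditions the rule; the first letter is.
"tafpov" begins with t-. The stems beginning with t- (tiflolo → tifloloul, tipfev → tipfevul, tozlub → tozlubul) add -ul.
The other patterns: stems beginning with b- add the prefix go-; stems beginning with n-, r- or z- add the prefix zu-.
So tafpov → tafpovul.

tafpovul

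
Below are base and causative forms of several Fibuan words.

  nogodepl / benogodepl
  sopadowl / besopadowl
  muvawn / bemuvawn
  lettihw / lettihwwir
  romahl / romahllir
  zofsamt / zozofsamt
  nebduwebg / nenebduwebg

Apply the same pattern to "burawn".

beburawn

nogodepl and romahl both end in -l yet inflect differently (benogodepl, romahllir), so the final letter is not what conditions the rule; the second-to-last letter is.
"burawn" has second-to-last letter 'w'. The stems whose second-to-last letter is 'w' (sopadowl → besopadowl, muvawn → bemuvawn) add the prefix be-.
The other patterns: stems whose second-to-last letter is 'h' double the final consonant and add -ir; stems whose second-to-last letter is 'b' or 'm' repeat the first consonant+vowel as a prefix.
So burawn → beburawn.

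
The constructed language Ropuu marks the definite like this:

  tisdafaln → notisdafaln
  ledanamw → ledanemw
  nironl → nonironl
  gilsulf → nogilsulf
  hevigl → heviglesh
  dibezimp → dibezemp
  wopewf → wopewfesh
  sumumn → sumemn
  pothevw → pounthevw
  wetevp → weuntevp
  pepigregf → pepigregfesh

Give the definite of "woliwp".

woliwpesh

wetevp and dibezimp both end in -p yet inflect differently (weuntevp, dibezemp), so the final letter is not what conditions the rule; the second-to-last letter is.
"woliwp" has second-to-last letter 'w'. The one such stem in the data (wopewf → wopewfesh) adds -esh, so the same rule applies.
The other patterns: stems whose second-to-last letter is 'v' insert -un- after the first vowel; stems whose second-to-last letter is 'l' or 'n' add the prefix no-; stems whose second-to-last letter is 'm' change the last vowel to 'e'.
So woliwp → woliwpesh.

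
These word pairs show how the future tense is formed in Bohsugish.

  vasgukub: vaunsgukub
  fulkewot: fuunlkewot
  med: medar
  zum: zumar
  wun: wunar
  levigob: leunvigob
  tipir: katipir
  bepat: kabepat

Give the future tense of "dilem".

bepat and fulkewot both end in -t yet inflect differently (kabepat, fuunlkewot), so the final letter is not what conditions the rule; the number of vowels is.
"dilem" has 2 vowels. The stems with 2 vowels (bepat → kabepat, tipir → katipir) add the prefix ka-.
So dilem → kadilem.

kadilem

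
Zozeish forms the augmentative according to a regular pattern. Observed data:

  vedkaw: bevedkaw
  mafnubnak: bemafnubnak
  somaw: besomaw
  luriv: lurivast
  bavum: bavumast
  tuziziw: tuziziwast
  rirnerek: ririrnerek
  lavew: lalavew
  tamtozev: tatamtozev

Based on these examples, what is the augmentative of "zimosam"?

bezimosam

"zimosam" has last vowel 'a'. The stems whose last vowel is 'a' (vedkaw → bevedkaw, mafnubnak → bemafnubnak, somaw → besomaw) add the prefix be-.
So zimosam → bezimosam.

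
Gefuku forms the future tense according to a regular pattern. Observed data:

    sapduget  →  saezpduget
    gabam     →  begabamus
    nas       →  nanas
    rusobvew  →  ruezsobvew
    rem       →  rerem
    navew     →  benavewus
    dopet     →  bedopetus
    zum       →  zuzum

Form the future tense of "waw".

wawaw

"waw" has 1 vowel. The stems with 1 vowel (zum → zuzum, nas → nanas, rem → rerem) repeat the first consonant+vowel as a prefix.
The other patterns: stems with 2 vowels add be- … -us around the stem; stems with 3 vowels insert -ez- after the first vowel.
So waw → wawaw.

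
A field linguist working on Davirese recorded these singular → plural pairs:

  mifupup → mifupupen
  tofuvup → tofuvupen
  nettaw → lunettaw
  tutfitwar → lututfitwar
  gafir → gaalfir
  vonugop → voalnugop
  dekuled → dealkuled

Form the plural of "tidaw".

lutidaw

tofuvup and vonugop both end in -p yet inflect differently (tofuvupen, voalnugop), so the final letter is not what conditions the rule; the last vowel is.
"tidaw" has last vowel 'a'. The stems whose last vowel is 'a' (nettaw → lunettaw, tutfitwar → lututfitwar) add the prefix lu-.
The other patterns: stems whose last vowel is 'u' add -en; stems whose last vowel is 'e', 'i' or 'o' insert -al- after the first vowel.
So tidaw → lutidaw.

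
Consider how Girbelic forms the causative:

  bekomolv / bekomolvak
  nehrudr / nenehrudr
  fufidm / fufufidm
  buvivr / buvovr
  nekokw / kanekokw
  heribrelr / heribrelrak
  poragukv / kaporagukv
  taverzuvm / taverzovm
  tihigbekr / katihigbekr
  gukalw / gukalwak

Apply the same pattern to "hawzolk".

nehrudr and heribrelr both end in -r yet inflect differently (nenehrudr, heribrelrak), so the final letter is not what conditions the rule; the second-to-last letter is.
"hawzolk" has second-to-last letter 'l'. The stems whose second-to-last letter is 'l' (gukalw → gukalwak, heribrelr → heribrelrak, bekomolv → bekomolvak) add -ak.
The other patterns: stems whose second-to-last letter is 'd' repeat the first consonant+vowel as a prefix; stems whose second-to-last letter is 'v' change the last vowel to 'o'; stems whose second-to-last letter is 'k' add the prefix ka-.
So hawzolk → hawzolkak.

hawzolkak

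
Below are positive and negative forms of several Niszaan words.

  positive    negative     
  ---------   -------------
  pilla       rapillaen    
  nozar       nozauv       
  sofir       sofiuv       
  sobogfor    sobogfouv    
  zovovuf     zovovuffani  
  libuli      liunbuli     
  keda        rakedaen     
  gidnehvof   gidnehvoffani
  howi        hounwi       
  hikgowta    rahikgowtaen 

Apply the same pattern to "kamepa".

"kamepa" ends in -a. The stems ending in -a (keda → rakedaen, hikgowta → rahikgowtaen, pilla → rapillaen) add ra- … -en around the stem.
The other patterns: stems ending in -r drop the final letter and add -uv; stems ending in -i insert -un- after the first vowel; stems ending in -f double the final consonant and add -ani.
So kamepa → rakamepaen.

rakamepaen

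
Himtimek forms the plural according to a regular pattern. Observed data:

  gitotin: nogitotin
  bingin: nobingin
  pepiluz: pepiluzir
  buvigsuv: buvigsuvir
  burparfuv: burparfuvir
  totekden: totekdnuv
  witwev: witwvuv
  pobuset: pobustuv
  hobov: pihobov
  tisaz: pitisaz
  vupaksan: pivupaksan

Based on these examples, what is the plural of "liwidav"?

"liwidav" has last vowel 'a'. The stems whose last vowel is 'a' (tisaz → pitisaz, vupaksan → pivupaksan) add the prefix pi-.
So liwidav → piliwidav.

piliwidav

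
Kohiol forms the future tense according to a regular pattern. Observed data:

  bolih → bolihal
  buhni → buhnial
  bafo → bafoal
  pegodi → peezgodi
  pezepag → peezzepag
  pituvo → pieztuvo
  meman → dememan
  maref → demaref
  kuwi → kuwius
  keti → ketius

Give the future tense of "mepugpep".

demepugpep

buhni and pegodi both end in -i yet inflect differently (buhnial, peezgodi), so the final letter is not what conditions the rule; the first letter is.
"mepugpep" begins with m-. The stems beginning with m- (meman → dememan, maref → demaref) add the prefix de-.
The other patterns: stems beginning with b- add -al; stems beginning with p- insert -ez- after the first vowel; stems beginning with k- add -us.
So mepugpep → demepugpep.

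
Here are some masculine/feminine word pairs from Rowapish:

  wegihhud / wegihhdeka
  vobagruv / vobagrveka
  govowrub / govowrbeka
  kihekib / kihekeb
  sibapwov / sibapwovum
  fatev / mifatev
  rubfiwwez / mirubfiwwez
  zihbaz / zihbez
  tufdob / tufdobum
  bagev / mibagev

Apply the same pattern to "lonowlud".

lonowldeka

govowrub and kihekib both end in -b yet inflect differently (govowrbeka, kihekeb), so the final letter is not what conditions the rule; the last vowel is.
"lonowlud" has last vowel 'u'. The stems whose last vowel is 'u' (govowrub → govowrbeka, wegihhud → wegihhdeka, vobagruv → vobagrveka) delete the last vowel and add -eka.
The other patterns: stems whose last vowel is 'a' or 'i' change the last vowel to 'e'; stems whose last vowel is 'o' add -um; stems whose last vowel is 'e' add the prefix mi-.
So lonowlud → lonowldeka.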